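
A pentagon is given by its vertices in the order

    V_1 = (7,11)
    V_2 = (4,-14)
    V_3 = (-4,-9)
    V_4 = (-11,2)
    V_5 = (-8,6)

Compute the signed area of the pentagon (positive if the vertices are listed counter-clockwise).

-260.5

Apply the surveyor's formula: 2A = Σ (x_i·y_{i+1} − x_{i+1}·y_i), indices taken mod 5.
Σ = (-142) + (-92) + (-107) + (-50) + (-130) = -521
Signed area = Σ/2 = -260.5 (negative ⇒ clockwise traversal).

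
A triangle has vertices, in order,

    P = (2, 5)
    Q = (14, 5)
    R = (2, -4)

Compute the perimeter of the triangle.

36

|PQ| = √((12)² + (0)²) = √144 = 12
|QR| = √((-12)² + (-9)²) = √225 = 15
|RP| = √((0)² + (9)²) = √81 = 9
Perimeter = 12 + 15 + 9 = 36.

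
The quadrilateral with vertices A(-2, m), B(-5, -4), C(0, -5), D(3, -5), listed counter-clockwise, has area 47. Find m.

7

The doubled signed area Σ (x_i y_{i+1} − x_{i+1} y_i) is linear in m.
With m=0 it equals 38; the coefficient of m is 8 (from the two edges through A).
So 8·m + 38 = 2·47 = 94 ⇒ m = 7.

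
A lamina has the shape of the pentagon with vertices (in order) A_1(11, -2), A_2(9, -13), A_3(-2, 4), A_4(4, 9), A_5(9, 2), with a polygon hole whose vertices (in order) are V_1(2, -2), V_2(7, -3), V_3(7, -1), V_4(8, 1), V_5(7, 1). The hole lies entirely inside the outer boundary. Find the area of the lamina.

Outer boundary:
Σ = (-125) + (10) + (-34) + (-73) + (-40) = -262
Area = |Σ|/2 = 131.
Hole:
Apply Gauss's area formula: 2A = Σ (x_i·y_{i+1} − x_{i+1}·y_i), indices taken mod 5.
Σ = (8) + (14) + (15) + (1) + (-16) = 22
Area = |Σ|/2 = 11.
Net area = 131 − 11 = 120.

120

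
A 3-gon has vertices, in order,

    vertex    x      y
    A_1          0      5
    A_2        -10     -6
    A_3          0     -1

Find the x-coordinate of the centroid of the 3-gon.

Apply Gauss's area formula. First the cross-terms c_i = x_i·y_{i+1} − x_{i+1}·y_i:
  50, 10, 0  ⇒  2A = 60, A = 30.
Then Σ (x_i + x_{i+1})·c_i = -600, so x̄ = -600 / (6·30) = -10/3.

-10/3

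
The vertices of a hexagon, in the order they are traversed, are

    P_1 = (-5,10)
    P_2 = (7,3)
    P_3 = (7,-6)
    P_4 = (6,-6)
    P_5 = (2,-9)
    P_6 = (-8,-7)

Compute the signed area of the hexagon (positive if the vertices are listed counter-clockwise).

-198.5

Apply the shoelace (surveyor's) formula: 2A = Σ (x_i·y_{i+1} − x_{i+1}·y_i), indices taken mod 6.
Cross-terms: -85, -63, -6, -42, -86, -115  ⇒  Σ = -397
Signed area = Σ/2 = -198.5 (negative ⇒ clockwise traversal).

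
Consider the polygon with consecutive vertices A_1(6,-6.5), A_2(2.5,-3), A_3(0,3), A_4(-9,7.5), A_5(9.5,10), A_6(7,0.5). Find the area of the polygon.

Apply the surveyor's formula: 2A = Σ (x_i·y_{i+1} − x_{i+1}·y_i), indices taken mod 6.
A_1→A_2: (6)(-3) − (2.5)(-6.5) = -1.75
A_2→A_3: (2.5)(3) − (0)(-3) = 7.5
A_3→A_4: (0)(7.5) − (-9)(3) = 27
A_4→A_5: (-9)(10) − (9.5)(7.5) = -161.25
A_5→A_6: (9.5)(0.5) − (7)(10) = -65.25
A_6→A_1: (7)(-6.5) − (6)(0.5) = -48.5
Σ = -242.25
Area = |Σ|/2 = 121.125.

121.125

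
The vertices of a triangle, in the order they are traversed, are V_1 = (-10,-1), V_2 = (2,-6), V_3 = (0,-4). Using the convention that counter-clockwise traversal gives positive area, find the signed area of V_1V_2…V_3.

7

Σ = (62) + (-8) + (-40) = 14
Signed area = Σ/2 = 7 (positive ⇒ counter-clockwise traversal).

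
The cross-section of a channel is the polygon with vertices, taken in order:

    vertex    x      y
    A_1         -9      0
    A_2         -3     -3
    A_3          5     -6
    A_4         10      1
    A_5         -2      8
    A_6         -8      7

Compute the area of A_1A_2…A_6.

160

Σ = (27) + (33) + (65) + (82) + (50) + (63) = 320
Area = |Σ|/2 = 160.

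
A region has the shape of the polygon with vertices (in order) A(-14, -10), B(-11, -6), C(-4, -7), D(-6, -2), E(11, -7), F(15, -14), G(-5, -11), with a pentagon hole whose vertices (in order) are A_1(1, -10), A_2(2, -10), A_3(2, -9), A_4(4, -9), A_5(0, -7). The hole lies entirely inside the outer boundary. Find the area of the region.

Outer boundary:
Apply the shoelace formula: 2A = Σ (x_i·y_{i+1} − x_{i+1}·y_i), indices taken mod 7.
Σ = (-26) + (53) + (-34) + (64) + (-49) + (-235) + (-104) = -331
Area = |Σ|/2 = 165.5.
Hole:
Apply the surveyor's formula: 2A = Σ (x_i·y_{i+1} − x_{i+1}·y_i), indices taken mod 5.
Σ = (10) + (2) + (18) + (-28) + (7) = 9
Area = |Σ|/2 = 4.5.
Net area = 165.5 − 4.5 = 161.

161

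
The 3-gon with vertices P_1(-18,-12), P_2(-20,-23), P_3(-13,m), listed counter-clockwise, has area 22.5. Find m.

-7

The doubled signed area Σ (x_i y_{i+1} − x_{i+1} y_i) is linear in m.
With m=0 it equals 31; the coefficient of m is -2 (from the two edges through P_3).
So -2·m + 31 = 2·22.5 = 45 ⇒ m = -7.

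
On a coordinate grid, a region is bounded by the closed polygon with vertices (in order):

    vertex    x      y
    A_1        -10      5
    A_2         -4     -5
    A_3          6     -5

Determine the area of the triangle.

A_1→A_2: (-10)(-5) − (-4)(5) = 70
A_2→A_3: (-4)(-5) − (6)(-5) = 50
A_3→A_1: (6)(5) − (-10)(-5) = -20
Σ = 100
Area = |Σ|/2 = 50.

50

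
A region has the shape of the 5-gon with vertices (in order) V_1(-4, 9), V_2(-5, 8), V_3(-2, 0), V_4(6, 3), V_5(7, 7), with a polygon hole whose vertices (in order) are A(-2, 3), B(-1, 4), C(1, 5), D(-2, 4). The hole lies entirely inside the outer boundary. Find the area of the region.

66.5

Outer boundary:
Apply the shoelace formula: 2A = Σ (x_i·y_{i+1} − x_{i+1}·y_i), indices taken mod 5.
Cross-terms: 13, 16, -6, 21, 91  ⇒  Σ = 135
Area = |Σ|/2 = 67.5.
Hole:
Apply the shoelace formula: 2A = Σ (x_i·y_{i+1} − x_{i+1}·y_i), indices taken mod 4.
Σ = (-5) + (-9) + (14) + (2) = 2
Area = |Σ|/2 = 1.
Net area = 67.5 − 1 = 66.5.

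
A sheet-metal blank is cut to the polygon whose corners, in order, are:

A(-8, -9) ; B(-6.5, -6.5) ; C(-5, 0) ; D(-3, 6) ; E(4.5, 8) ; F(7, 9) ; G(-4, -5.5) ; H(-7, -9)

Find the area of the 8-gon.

74.75

Apply Gauss's area formula: 2A = Σ (x_i·y_{i+1} − x_{i+1}·y_i), indices taken mod 8.
A→B: (-8)(-6.5) − (-6.5)(-9) = -6.5
B→C: (-6.5)(0) − (-5)(-6.5) = -32.5
C→D: (-5)(6) − (-3)(0) = -30
D→E: (-3)(8) − (4.5)(6) = -51
E→F: (4.5)(9) − (7)(8) = -15.5
F→G: (7)(-5.5) − (-4)(9) = -2.5
G→H: (-4)(-9) − (-7)(-5.5) = -2.5
H→A: (-7)(-9) − (-8)(-9) = -9
Σ = -149.5
Area = |Σ|/2 = 74.75.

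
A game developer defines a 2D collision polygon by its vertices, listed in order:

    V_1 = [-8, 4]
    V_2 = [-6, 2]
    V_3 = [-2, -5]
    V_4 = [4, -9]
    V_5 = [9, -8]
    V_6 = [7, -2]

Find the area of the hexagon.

Apply Gauss's area formula: 2A = Σ (x_i·y_{i+1} − x_{i+1}·y_i), indices taken mod 6.
Cross-terms: 8, 34, 38, 49, 38, 12  ⇒  Σ = 179
Area = |Σ|/2 = 89.5.

89.5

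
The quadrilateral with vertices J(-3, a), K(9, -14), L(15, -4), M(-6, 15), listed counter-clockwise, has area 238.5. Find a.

-1

The doubled signed area Σ (x_i y_{i+1} − x_{i+1} y_i) is linear in a.
With a=0 it equals 462; the coefficient of a is -15 (from the two edges through J).
So -15·a + 462 = 2·238.5 = 477 ⇒ a = -1.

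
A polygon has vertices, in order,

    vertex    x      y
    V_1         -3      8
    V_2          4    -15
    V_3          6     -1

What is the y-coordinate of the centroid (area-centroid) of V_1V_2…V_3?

Apply the surveyor's formula. First the cross-terms c_i = x_i·y_{i+1} − x_{i+1}·y_i:
  13, 86, 45  ⇒  2A = 144, A = 72.
Then Σ (y_i + y_{i+1})·c_i = -1152, so ȳ = -1152 / (6·72) = -8/3.

-8/3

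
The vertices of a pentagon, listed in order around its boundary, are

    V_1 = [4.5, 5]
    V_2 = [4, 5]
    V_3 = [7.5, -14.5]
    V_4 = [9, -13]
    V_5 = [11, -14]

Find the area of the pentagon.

37.5

Apply Gauss's area formula: 2A = Σ (x_i·y_{i+1} − x_{i+1}·y_i), indices taken mod 5.
Σ = (2.5) + (-95.5) + (33) + (17) + (118) = 75
Area = |Σ|/2 = 37.5.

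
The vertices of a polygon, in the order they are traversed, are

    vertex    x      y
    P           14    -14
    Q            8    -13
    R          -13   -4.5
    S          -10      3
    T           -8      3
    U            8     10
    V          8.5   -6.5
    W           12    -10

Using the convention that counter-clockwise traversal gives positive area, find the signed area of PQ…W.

-320.5

Apply Gauss's area formula: 2A = Σ (x_i·y_{i+1} − x_{i+1}·y_i), indices taken mod 8.
Σ = (-70) + (-205) + (-84) + (-6) + (-104) + (-137) + (-7) + (-28) = -641
Signed area = Σ/2 = -320.5 (negative ⇒ clockwise traversal).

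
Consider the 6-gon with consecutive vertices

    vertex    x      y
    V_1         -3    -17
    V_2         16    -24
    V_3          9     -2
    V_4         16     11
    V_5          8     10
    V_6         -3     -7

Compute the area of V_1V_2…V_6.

Σ = (344) + (184) + (131) + (72) + (-26) + (30) = 735
Area = |Σ|/2 = 367.5.

367.5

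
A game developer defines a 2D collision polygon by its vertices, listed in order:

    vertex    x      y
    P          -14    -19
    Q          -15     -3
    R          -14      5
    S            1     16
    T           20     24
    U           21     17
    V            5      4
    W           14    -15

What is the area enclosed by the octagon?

828.5

Cross-terms: -243, -117, -229, -296, -164, -1, -131, -476  ⇒  Σ = -1657
Area = |Σ|/2 = 828.5.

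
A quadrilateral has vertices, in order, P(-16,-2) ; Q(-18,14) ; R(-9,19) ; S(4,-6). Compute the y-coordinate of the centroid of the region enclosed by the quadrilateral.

231/43

Apply Gauss's area formula. First the cross-terms c_i = x_i·y_{i+1} − x_{i+1}·y_i:
  -260, -216, -22, -104  ⇒  2A = -602, A = -301.
Then Σ (y_i + y_{i+1})·c_i = -9702, so ȳ = -9702 / (6·(-301)) = 231/43.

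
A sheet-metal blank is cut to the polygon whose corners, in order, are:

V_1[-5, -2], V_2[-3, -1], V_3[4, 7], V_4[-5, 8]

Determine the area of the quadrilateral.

49.5

Σ = (-1) + (-17) + (67) + (50) = 99
Area = |Σ|/2 = 49.5.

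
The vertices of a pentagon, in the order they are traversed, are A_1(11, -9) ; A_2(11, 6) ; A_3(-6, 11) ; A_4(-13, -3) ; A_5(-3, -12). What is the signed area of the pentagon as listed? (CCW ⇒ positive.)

Apply the surveyor's formula: 2A = Σ (x_i·y_{i+1} − x_{i+1}·y_i), indices taken mod 5.
Σ = (165) + (157) + (161) + (147) + (159) = 789
Signed area = Σ/2 = 394.5 (positive ⇒ counter-clockwise traversal).

394.5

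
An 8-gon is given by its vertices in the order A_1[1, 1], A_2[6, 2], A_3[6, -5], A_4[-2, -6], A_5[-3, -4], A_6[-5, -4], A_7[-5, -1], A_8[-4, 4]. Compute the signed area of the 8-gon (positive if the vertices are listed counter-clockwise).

Apply the shoelace (surveyor's) formula: 2A = Σ (x_i·y_{i+1} − x_{i+1}·y_i), indices taken mod 8.
A_1→A_2: (1)(2) − (6)(1) = -4
A_2→A_3: (6)(-5) − (6)(2) = -42
A_3→A_4: (6)(-6) − (-2)(-5) = -46
A_4→A_5: (-2)(-4) − (-3)(-6) = -10
A_5→A_6: (-3)(-4) − (-5)(-4) = -8
A_6→A_7: (-5)(-1) − (-5)(-4) = -15
A_7→A_8: (-5)(4) − (-4)(-1) = -24
A_8→A_1: (-4)(1) − (1)(4) = -8
Σ = -157
Signed area = Σ/2 = -78.5 (negative ⇒ clockwise traversal).

-78.5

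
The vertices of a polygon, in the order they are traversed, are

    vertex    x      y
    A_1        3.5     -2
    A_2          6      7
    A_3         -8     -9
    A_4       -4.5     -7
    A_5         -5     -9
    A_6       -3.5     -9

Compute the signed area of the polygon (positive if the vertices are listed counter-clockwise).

55.75

A_1→A_2: (3.5)(7) − (6)(-2) = 36.5
A_2→A_3: (6)(-9) − (-8)(7) = 2
A_3→A_4: (-8)(-7) − (-4.5)(-9) = 15.5
A_4→A_5: (-4.5)(-9) − (-5)(-7) = 5.5
A_5→A_6: (-5)(-9) − (-3.5)(-9) = 13.5
A_6→A_1: (-3.5)(-2) − (3.5)(-9) = 38.5
Σ = 111.5
Signed area = Σ/2 = 55.75 (positive ⇒ counter-clockwise traversal).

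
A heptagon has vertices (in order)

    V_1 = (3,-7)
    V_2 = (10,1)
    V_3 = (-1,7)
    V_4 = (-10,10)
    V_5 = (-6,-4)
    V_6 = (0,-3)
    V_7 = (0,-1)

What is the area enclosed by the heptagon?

Apply the shoelace formula: 2A = Σ (x_i·y_{i+1} − x_{i+1}·y_i), indices taken mod 7.
V_1→V_2: (3)(1) − (10)(-7) = 73
V_2→V_3: (10)(7) − (-1)(1) = 71
V_3→V_4: (-1)(10) − (-10)(7) = 60
V_4→V_5: (-10)(-4) − (-6)(10) = 100
V_5→V_6: (-6)(-3) − (0)(-4) = 18
V_6→V_7: (0)(-1) − (0)(-3) = 0
V_7→V_1: (0)(-7) − (3)(-1) = 3
Σ = 325
Area = |Σ|/2 = 162.5.

162.5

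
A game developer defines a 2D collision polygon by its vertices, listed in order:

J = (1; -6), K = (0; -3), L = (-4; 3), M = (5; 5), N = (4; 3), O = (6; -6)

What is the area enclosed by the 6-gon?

63.5

J→K: (1)(-3) − (0)(-6) = -3
K→L: (0)(3) − (-4)(-3) = -12
L→M: (-4)(5) − (5)(3) = -35
M→N: (5)(3) − (4)(5) = -5
N→O: (4)(-6) − (6)(3) = -42
O→J: (6)(-6) − (1)(-6) = -30
Σ = -127
Area = |Σ|/2 = 63.5.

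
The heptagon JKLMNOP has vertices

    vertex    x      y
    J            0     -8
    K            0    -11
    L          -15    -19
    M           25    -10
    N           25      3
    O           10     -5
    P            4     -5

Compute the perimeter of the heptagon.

102

|JK| = √((0)² + (-3)²) = √9 = 3
|KL| = √((-15)² + (-8)²) = √289 = 17
|LM| = √((40)² + (9)²) = √1681 = 41
|MN| = √((0)² + (13)²) = √169 = 13
|NO| = √((-15)² + (-8)²) = √289 = 17
|OP| = √((-6)² + (0)²) = √36 = 6
|PJ| = √((-4)² + (-3)²) = √25 = 5
Perimeter = 3 + 17 + 41 + 13 + 17 + 6 + 5 = 102.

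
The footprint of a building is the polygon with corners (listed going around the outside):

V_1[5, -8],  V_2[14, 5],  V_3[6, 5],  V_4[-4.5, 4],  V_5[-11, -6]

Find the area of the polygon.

206.25

V_1→V_2: (5)(5) − (14)(-8) = 137
V_2→V_3: (14)(5) − (6)(5) = 40
V_3→V_4: (6)(4) − (-4.5)(5) = 46.5
V_4→V_5: (-4.5)(-6) − (-11)(4) = 71
V_5→V_1: (-11)(-8) − (5)(-6) = 118
Σ = 412.5
Area = |Σ|/2 = 206.25.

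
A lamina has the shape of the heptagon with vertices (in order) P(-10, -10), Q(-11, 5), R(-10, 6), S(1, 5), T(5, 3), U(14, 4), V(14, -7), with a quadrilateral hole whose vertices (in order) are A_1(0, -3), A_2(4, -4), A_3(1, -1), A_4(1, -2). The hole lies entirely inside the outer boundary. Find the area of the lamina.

Outer boundary:
Apply the surveyor's formula: 2A = Σ (x_i·y_{i+1} − x_{i+1}·y_i), indices taken mod 7.
Σ = (-160) + (-16) + (-56) + (-22) + (-22) + (-154) + (-210) = -640
Area = |Σ|/2 = 320.
Hole:
Apply Gauss's area formula: 2A = Σ (x_i·y_{i+1} − x_{i+1}·y_i), indices taken mod 4.
Cross-terms: 12, 0, -1, -3  ⇒  Σ = 8
Area = |Σ|/2 = 4.
Net area = 320 − 4 = 316.

316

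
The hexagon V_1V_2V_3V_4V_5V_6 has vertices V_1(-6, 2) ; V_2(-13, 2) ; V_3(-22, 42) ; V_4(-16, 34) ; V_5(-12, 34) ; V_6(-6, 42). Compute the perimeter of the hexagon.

|V_1V_2| = √((-7)² + (0)²) = √49 = 7
|V_2V_3| = √((-9)² + (40)²) = √1681 = 41
|V_3V_4| = √((6)² + (-8)²) = √100 = 10
|V_4V_5| = √((4)² + (0)²) = √16 = 4
|V_5V_6| = √((6)² + (8)²) = √100 = 10
|V_6V_1| = √((0)² + (-40)²) = √1600 = 40
Perimeter = 7 + 41 + 10 + 4 + 10 + 40 = 112.

112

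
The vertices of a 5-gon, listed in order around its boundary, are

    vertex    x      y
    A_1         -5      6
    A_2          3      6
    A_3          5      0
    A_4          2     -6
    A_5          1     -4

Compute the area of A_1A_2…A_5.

62

Cross-terms: -48, -30, -30, -2, -14  ⇒  Σ = -124
Area = |Σ|/2 = 62.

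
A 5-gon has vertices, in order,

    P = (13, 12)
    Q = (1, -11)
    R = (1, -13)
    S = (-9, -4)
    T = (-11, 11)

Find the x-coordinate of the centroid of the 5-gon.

-46/87

Apply the shoelace (surveyor's) formula. First the cross-terms c_i = x_i·y_{i+1} − x_{i+1}·y_i:
  -155, -2, -121, -143, -275  ⇒  2A = -696, A = -348.
Then Σ (x_i + x_{i+1})·c_i = 1104, so x̄ = 1104 / (6·(-348)) = -46/87.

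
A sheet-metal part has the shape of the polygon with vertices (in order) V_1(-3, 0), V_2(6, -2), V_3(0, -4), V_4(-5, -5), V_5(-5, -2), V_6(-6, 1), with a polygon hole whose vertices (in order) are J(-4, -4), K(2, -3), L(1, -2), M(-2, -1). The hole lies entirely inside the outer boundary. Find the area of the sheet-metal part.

24.5

Outer boundary:
Apply the shoelace formula: 2A = Σ (x_i·y_{i+1} − x_{i+1}·y_i), indices taken mod 6.
Σ = (6) + (-24) + (-20) + (-15) + (-17) + (3) = -67
Area = |Σ|/2 = 33.5.
Hole:
Σ = (20) + (-1) + (-5) + (4) = 18
Area = |Σ|/2 = 9.
Net area = 33.5 − 9 = 24.5.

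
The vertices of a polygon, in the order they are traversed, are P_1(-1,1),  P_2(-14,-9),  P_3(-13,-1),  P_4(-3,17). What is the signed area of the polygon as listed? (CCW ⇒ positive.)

Apply the shoelace formula: 2A = Σ (x_i·y_{i+1} − x_{i+1}·y_i), indices taken mod 4.
Σ = (23) + (-103) + (-224) + (14) = -290
Signed area = Σ/2 = -145 (negative ⇒ clockwise traversal).

-145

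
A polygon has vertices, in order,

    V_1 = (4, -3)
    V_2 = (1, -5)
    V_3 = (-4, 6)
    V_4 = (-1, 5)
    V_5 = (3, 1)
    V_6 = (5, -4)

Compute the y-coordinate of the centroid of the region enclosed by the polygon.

4/11

Apply the surveyor's formula. First the cross-terms c_i = x_i·y_{i+1} − x_{i+1}·y_i:
  -17, -14, -14, -16, -17, 1  ⇒  2A = -77, A = -38.5.
Then Σ (y_i + y_{i+1})·c_i = -84, so ȳ = -84 / (6·(-38.5)) = 4/11.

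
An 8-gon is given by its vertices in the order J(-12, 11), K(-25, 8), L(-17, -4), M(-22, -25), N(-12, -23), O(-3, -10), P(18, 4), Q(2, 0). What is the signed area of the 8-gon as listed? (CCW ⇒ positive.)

595.5

J→K: (-12)(8) − (-25)(11) = 179
K→L: (-25)(-4) − (-17)(8) = 236
L→M: (-17)(-25) − (-22)(-4) = 337
M→N: (-22)(-23) − (-12)(-25) = 206
N→O: (-12)(-10) − (-3)(-23) = 51
O→P: (-3)(4) − (18)(-10) = 168
P→Q: (18)(0) − (2)(4) = -8
Q→J: (2)(11) − (-12)(0) = 22
Σ = 1191
Signed area = Σ/2 = 595.5 (positive ⇒ counter-clockwise traversal).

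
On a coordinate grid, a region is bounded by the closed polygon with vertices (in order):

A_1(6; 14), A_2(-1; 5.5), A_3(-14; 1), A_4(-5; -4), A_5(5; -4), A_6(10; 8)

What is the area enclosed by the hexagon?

A_1→A_2: (6)(5.5) − (-1)(14) = 47
A_2→A_3: (-1)(1) − (-14)(5.5) = 76
A_3→A_4: (-14)(-4) − (-5)(1) = 61
A_4→A_5: (-5)(-4) − (5)(-4) = 40
A_5→A_6: (5)(8) − (10)(-4) = 80
A_6→A_1: (10)(14) − (6)(8) = 92
Σ = 396
Area = |Σ|/2 = 198.

198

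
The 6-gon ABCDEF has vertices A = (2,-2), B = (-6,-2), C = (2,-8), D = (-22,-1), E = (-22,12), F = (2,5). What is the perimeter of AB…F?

88

|AB| = √((-8)² + (0)²) = √64 = 8
|BC| = √((8)² + (-6)²) = √100 = 10
|CD| = √((-24)² + (7)²) = √625 = 25
|DE| = √((0)² + (13)²) = √169 = 13
|EF| = √((24)² + (-7)²) = √625 = 25
|FA| = √((0)² + (-7)²) = √49 = 7
Perimeter = 8 + 10 + 25 + 13 + 25 + 7 = 88.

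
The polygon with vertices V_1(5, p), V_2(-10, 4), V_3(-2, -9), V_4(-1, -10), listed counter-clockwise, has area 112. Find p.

Write out the shoelace sum; only the two edges meeting at V_1 involve p:
2·Area = [((-1)·p − 5·(-10)) + (5·4 − (-10)·p)] + 109
       = 9·p + 179 = 224
⇒ p = 5.

5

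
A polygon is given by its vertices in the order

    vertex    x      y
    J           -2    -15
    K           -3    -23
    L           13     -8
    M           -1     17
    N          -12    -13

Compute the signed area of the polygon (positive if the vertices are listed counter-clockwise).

454

Apply the surveyor's formula: 2A = Σ (x_i·y_{i+1} − x_{i+1}·y_i), indices taken mod 5.
Σ = (1) + (323) + (213) + (217) + (154) = 908
Signed area = Σ/2 = 454 (positive ⇒ counter-clockwise traversal).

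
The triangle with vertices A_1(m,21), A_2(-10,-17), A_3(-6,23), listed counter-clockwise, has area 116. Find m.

The doubled signed area Σ (x_i y_{i+1} − x_{i+1} y_i) is linear in m.
With m=0 it equals -248; the coefficient of m is -40 (from the two edges through A_1).
So -40·m + -248 = 2·116 = 232 ⇒ m = -12.

-12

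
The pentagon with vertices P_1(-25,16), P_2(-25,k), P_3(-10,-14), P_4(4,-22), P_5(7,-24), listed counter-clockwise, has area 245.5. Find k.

7

The doubled signed area Σ (x_i y_{i+1} − x_{i+1} y_i) is linear in k.
With k=0 it equals 596; the coefficient of k is -15 (from the two edges through P_2).
So -15·k + 596 = 2·245.5 = 491 ⇒ k = 7.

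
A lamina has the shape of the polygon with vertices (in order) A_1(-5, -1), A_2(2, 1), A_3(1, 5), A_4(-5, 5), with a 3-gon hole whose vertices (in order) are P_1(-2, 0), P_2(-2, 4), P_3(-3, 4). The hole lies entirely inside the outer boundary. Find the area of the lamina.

31

Outer boundary:
Apply the shoelace (surveyor's) formula: 2A = Σ (x_i·y_{i+1} − x_{i+1}·y_i), indices taken mod 4.
Σ = (-3) + (9) + (30) + (30) = 66
Area = |Σ|/2 = 33.
Hole:
Apply Gauss's area formula: 2A = Σ (x_i·y_{i+1} − x_{i+1}·y_i), indices taken mod 3.
Σ = (-8) + (4) + (8) = 4
Area = |Σ|/2 = 2.
Net area = 33 − 2 = 31.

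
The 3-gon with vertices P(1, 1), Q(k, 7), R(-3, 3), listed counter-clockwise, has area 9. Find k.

The doubled signed area Σ (x_i y_{i+1} − x_{i+1} y_i) is linear in k.
With k=0 it equals 22; the coefficient of k is 2 (from the two edges through Q).
So 2·k + 22 = 2·9 = 18 ⇒ k = -2.

-2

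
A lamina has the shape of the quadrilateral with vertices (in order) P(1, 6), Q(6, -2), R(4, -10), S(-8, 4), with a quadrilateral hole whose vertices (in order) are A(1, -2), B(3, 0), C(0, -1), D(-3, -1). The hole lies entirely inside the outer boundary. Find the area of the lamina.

Outer boundary:
Apply the surveyor's formula: 2A = Σ (x_i·y_{i+1} − x_{i+1}·y_i), indices taken mod 4.
Σ = (-38) + (-52) + (-64) + (-52) = -206
Area = |Σ|/2 = 103.
Hole:
Apply the shoelace (surveyor's) formula: 2A = Σ (x_i·y_{i+1} − x_{i+1}·y_i), indices taken mod 4.
A→B: (1)(0) − (3)(-2) = 6
B→C: (3)(-1) − (0)(0) = -3
C→D: (0)(-1) − (-3)(-1) = -3
D→A: (-3)(-2) − (1)(-1) = 7
Σ = 7
Area = |Σ|/2 = 3.5.
Net area = 103 − 3.5 = 99.5.

99.5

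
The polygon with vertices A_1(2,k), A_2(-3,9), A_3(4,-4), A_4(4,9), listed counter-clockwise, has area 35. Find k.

6

Write out the shoelace sum; only the two edges meeting at A_1 involve k:
2·Area = [(4·k − 2·9) + (2·9 − (-3)·k)] + 28
       = 7·k + 28 = 70
⇒ k = 6.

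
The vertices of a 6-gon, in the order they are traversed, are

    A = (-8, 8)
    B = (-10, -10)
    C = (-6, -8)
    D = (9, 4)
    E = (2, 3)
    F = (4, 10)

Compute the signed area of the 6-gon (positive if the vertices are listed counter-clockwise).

Apply Gauss's area formula: 2A = Σ (x_i·y_{i+1} − x_{i+1}·y_i), indices taken mod 6.
Σ = (160) + (20) + (48) + (19) + (8) + (112) = 367
Signed area = Σ/2 = 183.5 (positive ⇒ counter-clockwise traversal).

183.5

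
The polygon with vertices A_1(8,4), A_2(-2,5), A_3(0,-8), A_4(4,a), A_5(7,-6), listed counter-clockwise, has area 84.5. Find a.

Write out the shoelace sum; only the two edges meeting at A_4 involve a:
2·Area = [(0·a − 4·(-8)) + (4·(-6) − 7·a)] + 140
       = -7·a + 148 = 169
⇒ a = -3.

-3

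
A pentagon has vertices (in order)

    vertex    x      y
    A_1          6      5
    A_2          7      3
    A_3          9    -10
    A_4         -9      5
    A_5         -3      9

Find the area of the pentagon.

Apply the shoelace (surveyor's) formula: 2A = Σ (x_i·y_{i+1} − x_{i+1}·y_i), indices taken mod 5.
A_1→A_2: (6)(3) − (7)(5) = -17
A_2→A_3: (7)(-10) − (9)(3) = -97
A_3→A_4: (9)(5) − (-9)(-10) = -45
A_4→A_5: (-9)(9) − (-3)(5) = -66
A_5→A_1: (-3)(5) − (6)(9) = -69
Σ = -294
Area = |Σ|/2 = 147.

147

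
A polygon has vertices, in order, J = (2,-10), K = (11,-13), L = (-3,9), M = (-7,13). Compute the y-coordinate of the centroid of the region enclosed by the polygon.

-126/53

Apply the surveyor's formula. First the cross-terms c_i = x_i·y_{i+1} − x_{i+1}·y_i:
  84, 60, 24, 44  ⇒  2A = 212, A = 106.
Then Σ (y_i + y_{i+1})·c_i = -1512, so ȳ = -1512 / (6·106) = -126/53.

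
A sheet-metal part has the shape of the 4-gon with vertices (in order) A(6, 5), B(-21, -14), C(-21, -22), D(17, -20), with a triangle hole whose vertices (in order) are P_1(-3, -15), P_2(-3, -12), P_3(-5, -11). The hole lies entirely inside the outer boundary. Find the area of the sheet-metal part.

Outer boundary:
Cross-terms: 21, 168, 794, 205  ⇒  Σ = 1188
Area = |Σ|/2 = 594.
Hole:
Apply Gauss's area formula: 2A = Σ (x_i·y_{i+1} − x_{i+1}·y_i), indices taken mod 3.
Σ = (-9) + (-27) + (42) = 6
Area = |Σ|/2 = 3.
Net area = 594 − 3 = 591.

591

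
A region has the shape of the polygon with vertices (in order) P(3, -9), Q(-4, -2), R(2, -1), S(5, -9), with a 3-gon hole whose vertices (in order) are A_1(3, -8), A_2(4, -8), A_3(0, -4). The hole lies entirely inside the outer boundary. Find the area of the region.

30.5

Outer boundary:
Apply the shoelace formula: 2A = Σ (x_i·y_{i+1} − x_{i+1}·y_i), indices taken mod 4.
Σ = (-42) + (8) + (-13) + (-18) = -65
Area = |Σ|/2 = 32.5.
Hole:
Apply the shoelace (surveyor's) formula: 2A = Σ (x_i·y_{i+1} − x_{i+1}·y_i), indices taken mod 3.
Σ = (8) + (-16) + (12) = 4
Area = |Σ|/2 = 2.
Net area = 32.5 − 2 = 30.5.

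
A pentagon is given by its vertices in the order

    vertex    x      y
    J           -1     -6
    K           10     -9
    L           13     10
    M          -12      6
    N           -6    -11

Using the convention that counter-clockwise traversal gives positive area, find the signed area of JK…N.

338.5

J→K: (-1)(-9) − (10)(-6) = 69
K→L: (10)(10) − (13)(-9) = 217
L→M: (13)(6) − (-12)(10) = 198
M→N: (-12)(-11) − (-6)(6) = 168
N→J: (-6)(-6) − (-1)(-11) = 25
Σ = 677
Signed area = Σ/2 = 338.5 (positive ⇒ counter-clockwise traversal).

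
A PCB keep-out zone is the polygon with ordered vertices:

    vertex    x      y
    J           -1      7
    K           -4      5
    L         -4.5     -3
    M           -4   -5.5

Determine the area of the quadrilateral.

18.375

Apply the shoelace formula: 2A = Σ (x_i·y_{i+1} − x_{i+1}·y_i), indices taken mod 4.
Σ = (23) + (34.5) + (12.75) + (-33.5) = 36.75
Area = |Σ|/2 = 18.375.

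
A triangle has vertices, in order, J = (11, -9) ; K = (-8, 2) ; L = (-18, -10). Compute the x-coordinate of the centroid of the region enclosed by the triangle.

Apply Gauss's area formula. First the cross-terms c_i = x_i·y_{i+1} − x_{i+1}·y_i:
  -50, 116, 272  ⇒  2A = 338, A = 169.
Then Σ (x_i + x_{i+1})·c_i = -5070, so x̄ = -5070 / (6·169) = -5.

-5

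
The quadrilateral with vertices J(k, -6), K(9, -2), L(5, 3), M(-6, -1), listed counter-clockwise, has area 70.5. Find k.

-1

Write out the shoelace sum; only the two edges meeting at J involve k:
2·Area = [((-6)·(-6) − k·(-1)) + (k·(-2) − 9·(-6))] + 50
       = -1·k + 140 = 141
⇒ k = -1.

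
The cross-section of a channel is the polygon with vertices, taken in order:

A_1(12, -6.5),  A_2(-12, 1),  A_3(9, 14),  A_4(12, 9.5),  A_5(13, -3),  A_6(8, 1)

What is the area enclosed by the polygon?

Cross-terms: -66, -177, -82.5, -159.5, 37, -64  ⇒  Σ = -512
Area = |Σ|/2 = 256.

256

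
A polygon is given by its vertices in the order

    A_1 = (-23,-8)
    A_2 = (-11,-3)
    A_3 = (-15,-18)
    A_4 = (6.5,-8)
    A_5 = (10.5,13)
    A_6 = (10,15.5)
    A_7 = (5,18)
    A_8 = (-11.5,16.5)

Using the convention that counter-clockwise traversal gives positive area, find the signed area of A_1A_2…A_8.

Σ = (-19) + (153) + (237) + (168.5) + (32.75) + (102.5) + (289.5) + (471.5) = 1435.75
Signed area = Σ/2 = 717.875 (positive ⇒ counter-clockwise traversal).

717.875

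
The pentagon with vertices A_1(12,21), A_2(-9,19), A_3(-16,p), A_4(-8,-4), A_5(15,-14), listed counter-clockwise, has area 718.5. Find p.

Write out the shoelace sum; only the two edges meeting at A_3 involve p:
2·Area = [((-9)·p − (-16)·19) + ((-16)·(-4) − (-8)·p)] + 1072
       = -1·p + 1440 = 1437
⇒ p = 3.

3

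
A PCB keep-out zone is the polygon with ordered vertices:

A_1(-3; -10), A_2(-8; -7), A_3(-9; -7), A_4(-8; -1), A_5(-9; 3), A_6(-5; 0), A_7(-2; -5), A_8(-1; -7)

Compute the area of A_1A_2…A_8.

Apply Gauss's area formula: 2A = Σ (x_i·y_{i+1} − x_{i+1}·y_i), indices taken mod 8.
Cross-terms: -59, -7, -47, -33, 15, 25, 9, -11  ⇒  Σ = -108
Area = |Σ|/2 = 54.

54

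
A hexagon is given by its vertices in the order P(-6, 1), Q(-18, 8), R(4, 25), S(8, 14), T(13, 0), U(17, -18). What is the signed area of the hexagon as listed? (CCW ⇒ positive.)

Apply Gauss's area formula: 2A = Σ (x_i·y_{i+1} − x_{i+1}·y_i), indices taken mod 6.
P→Q: (-6)(8) − (-18)(1) = -30
Q→R: (-18)(25) − (4)(8) = -482
R→S: (4)(14) − (8)(25) = -144
S→T: (8)(0) − (13)(14) = -182
T→U: (13)(-18) − (17)(0) = -234
U→P: (17)(1) − (-6)(-18) = -91
Σ = -1163
Signed area = Σ/2 = -581.5 (negative ⇒ clockwise traversal).

-581.5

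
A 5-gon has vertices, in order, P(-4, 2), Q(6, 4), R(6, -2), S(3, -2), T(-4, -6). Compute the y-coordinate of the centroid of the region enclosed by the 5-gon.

-0.3125

Apply the shoelace formula. First the cross-terms c_i = x_i·y_{i+1} − x_{i+1}·y_i:
  -28, -36, -6, -26, -32  ⇒  2A = -128, A = -64.
Then Σ (y_i + y_{i+1})·c_i = 120, so ȳ = 120 / (6·(-64)) = -0.3125.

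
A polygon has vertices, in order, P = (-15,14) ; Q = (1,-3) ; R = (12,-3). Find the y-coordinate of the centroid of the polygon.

8/3

Apply the surveyor's formula. First the cross-terms c_i = x_i·y_{i+1} − x_{i+1}·y_i:
  31, 33, 123  ⇒  2A = 187, A = 93.5.
Then Σ (y_i + y_{i+1})·c_i = 1496, so ȳ = 1496 / (6·93.5) = 8/3.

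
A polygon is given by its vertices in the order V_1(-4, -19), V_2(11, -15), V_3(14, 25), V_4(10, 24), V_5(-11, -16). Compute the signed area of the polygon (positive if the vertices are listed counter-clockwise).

Apply the surveyor's formula: 2A = Σ (x_i·y_{i+1} − x_{i+1}·y_i), indices taken mod 5.
Σ = (269) + (485) + (86) + (104) + (145) = 1089
Signed area = Σ/2 = 544.5 (positive ⇒ counter-clockwise traversal).

544.5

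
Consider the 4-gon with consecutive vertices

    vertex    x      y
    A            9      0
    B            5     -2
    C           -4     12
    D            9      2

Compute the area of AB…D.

Apply Gauss's area formula: 2A = Σ (x_i·y_{i+1} − x_{i+1}·y_i), indices taken mod 4.
Σ = (-18) + (52) + (-116) + (-18) = -100
Area = |Σ|/2 = 50.

50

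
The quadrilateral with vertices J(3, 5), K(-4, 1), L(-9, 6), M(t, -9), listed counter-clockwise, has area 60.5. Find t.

-5

The doubled signed area Σ (x_i y_{i+1} − x_{i+1} y_i) is linear in t.
With t=0 it equals 116; the coefficient of t is -1 (from the two edges through M).
So -1·t + 116 = 2·60.5 = 121 ⇒ t = -5.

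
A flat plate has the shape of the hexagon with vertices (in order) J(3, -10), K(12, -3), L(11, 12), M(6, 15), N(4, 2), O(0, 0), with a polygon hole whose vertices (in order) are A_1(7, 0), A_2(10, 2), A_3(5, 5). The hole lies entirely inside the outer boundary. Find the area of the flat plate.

Outer boundary:
Σ = (111) + (177) + (93) + (-48) + (0) + (0) = 333
Area = |Σ|/2 = 166.5.
Hole:
Σ = (14) + (40) + (-35) = 19
Area = |Σ|/2 = 9.5.
Net area = 166.5 − 9.5 = 157.

157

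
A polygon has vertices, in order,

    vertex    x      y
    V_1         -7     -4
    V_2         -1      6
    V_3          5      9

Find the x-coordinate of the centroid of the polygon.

-1

Apply Gauss's area formula. First the cross-terms c_i = x_i·y_{i+1} − x_{i+1}·y_i:
  -46, -39, 43  ⇒  2A = -42, A = -21.
Then Σ (x_i + x_{i+1})·c_i = 126, so x̄ = 126 / (6·(-21)) = -1.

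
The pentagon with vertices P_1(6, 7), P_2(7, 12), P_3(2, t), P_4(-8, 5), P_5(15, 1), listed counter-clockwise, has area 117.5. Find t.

14

The doubled signed area Σ (x_i y_{i+1} − x_{i+1} y_i) is linear in t.
With t=0 it equals 25; the coefficient of t is 15 (from the two edges through P_3).
So 15·t + 25 = 2·117.5 = 235 ⇒ t = 14.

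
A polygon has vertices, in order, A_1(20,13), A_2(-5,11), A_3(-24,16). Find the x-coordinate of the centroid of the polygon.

-3

Apply the shoelace (surveyor's) formula. First the cross-terms c_i = x_i·y_{i+1} − x_{i+1}·y_i:
  285, 184, -632  ⇒  2A = -163, A = -81.5.
Then Σ (x_i + x_{i+1})·c_i = 1467, so x̄ = 1467 / (6·(-81.5)) = -3.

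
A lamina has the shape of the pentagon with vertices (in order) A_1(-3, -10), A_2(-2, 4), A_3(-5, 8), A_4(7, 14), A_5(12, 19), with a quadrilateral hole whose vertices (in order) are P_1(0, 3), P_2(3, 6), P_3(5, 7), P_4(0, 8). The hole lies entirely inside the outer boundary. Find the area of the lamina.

Outer boundary:
Apply the shoelace (surveyor's) formula: 2A = Σ (x_i·y_{i+1} − x_{i+1}·y_i), indices taken mod 5.
Σ = (-32) + (4) + (-126) + (-35) + (-63) = -252
Area = |Σ|/2 = 126.
Hole:
Apply the shoelace formula: 2A = Σ (x_i·y_{i+1} − x_{i+1}·y_i), indices taken mod 4.
Cross-terms: -9, -9, 40, 0  ⇒  Σ = 22
Area = |Σ|/2 = 11.
Net area = 126 − 11 = 115.

115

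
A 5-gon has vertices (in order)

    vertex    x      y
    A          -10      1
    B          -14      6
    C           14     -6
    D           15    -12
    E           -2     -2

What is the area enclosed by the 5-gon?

Apply the shoelace formula: 2A = Σ (x_i·y_{i+1} − x_{i+1}·y_i), indices taken mod 5.
Cross-terms: -46, 0, -78, -54, -22  ⇒  Σ = -200
Area = |Σ|/2 = 100.

100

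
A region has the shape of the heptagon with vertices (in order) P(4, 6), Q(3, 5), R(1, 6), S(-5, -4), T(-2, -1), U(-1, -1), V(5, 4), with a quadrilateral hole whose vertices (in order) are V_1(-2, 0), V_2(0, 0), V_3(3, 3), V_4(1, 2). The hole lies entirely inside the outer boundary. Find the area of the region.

23.5

Outer boundary:
Cross-terms: 2, 13, 26, -3, 1, 1, 14  ⇒  Σ = 54
Area = |Σ|/2 = 27.
Hole:
V_1→V_2: (-2)(0) − (0)(0) = 0
V_2→V_3: (0)(3) − (3)(0) = 0
V_3→V_4: (3)(2) − (1)(3) = 3
V_4→V_1: (1)(0) − (-2)(2) = 4
Σ = 7
Area = |Σ|/2 = 3.5.
Net area = 27 − 3.5 = 23.5.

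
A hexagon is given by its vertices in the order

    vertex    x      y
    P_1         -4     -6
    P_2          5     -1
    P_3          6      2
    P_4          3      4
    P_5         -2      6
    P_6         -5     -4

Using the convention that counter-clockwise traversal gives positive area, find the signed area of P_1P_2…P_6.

Apply the surveyor's formula: 2A = Σ (x_i·y_{i+1} − x_{i+1}·y_i), indices taken mod 6.
Σ = (34) + (16) + (18) + (26) + (38) + (14) = 146
Signed area = Σ/2 = 73 (positive ⇒ counter-clockwise traversal).

73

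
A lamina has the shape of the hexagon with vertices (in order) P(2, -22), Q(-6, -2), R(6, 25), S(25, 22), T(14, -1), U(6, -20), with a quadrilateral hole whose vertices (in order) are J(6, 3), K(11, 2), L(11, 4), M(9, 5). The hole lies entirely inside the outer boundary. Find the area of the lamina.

Outer boundary:
Apply Gauss's area formula: 2A = Σ (x_i·y_{i+1} − x_{i+1}·y_i), indices taken mod 6.
Σ = (-136) + (-138) + (-493) + (-333) + (-274) + (-92) = -1466
Area = |Σ|/2 = 733.
Hole:
Apply the shoelace formula: 2A = Σ (x_i·y_{i+1} − x_{i+1}·y_i), indices taken mod 4.
Σ = (-21) + (22) + (19) + (-3) = 17
Area = |Σ|/2 = 8.5.
Net area = 733 − 8.5 = 724.5.

724.5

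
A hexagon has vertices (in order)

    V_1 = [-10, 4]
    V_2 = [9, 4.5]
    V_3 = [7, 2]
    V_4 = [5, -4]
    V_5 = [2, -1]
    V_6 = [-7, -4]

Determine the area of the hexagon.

Apply the shoelace (surveyor's) formula: 2A = Σ (x_i·y_{i+1} − x_{i+1}·y_i), indices taken mod 6.
V_1→V_2: (-10)(4.5) − (9)(4) = -81
V_2→V_3: (9)(2) − (7)(4.5) = -13.5
V_3→V_4: (7)(-4) − (5)(2) = -38
V_4→V_5: (5)(-1) − (2)(-4) = 3
V_5→V_6: (2)(-4) − (-7)(-1) = -15
V_6→V_1: (-7)(4) − (-10)(-4) = -68
Σ = -212.5
Area = |Σ|/2 = 106.25.

106.25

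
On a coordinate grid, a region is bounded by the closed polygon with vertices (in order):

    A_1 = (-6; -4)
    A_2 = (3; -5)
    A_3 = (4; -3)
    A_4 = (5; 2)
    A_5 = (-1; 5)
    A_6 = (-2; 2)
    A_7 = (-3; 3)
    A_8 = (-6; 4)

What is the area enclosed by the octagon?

Cross-terms: 42, 11, 23, 27, 8, 0, 6, 48  ⇒  Σ = 165
Area = |Σ|/2 = 82.5.

82.5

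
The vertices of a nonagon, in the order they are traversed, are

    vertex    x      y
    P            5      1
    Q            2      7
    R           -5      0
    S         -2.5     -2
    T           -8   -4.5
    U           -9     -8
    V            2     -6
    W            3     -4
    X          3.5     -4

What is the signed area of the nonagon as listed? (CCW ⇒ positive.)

101.125

Apply the shoelace formula: 2A = Σ (x_i·y_{i+1} − x_{i+1}·y_i), indices taken mod 9.
P→Q: (5)(7) − (2)(1) = 33
Q→R: (2)(0) − (-5)(7) = 35
R→S: (-5)(-2) − (-2.5)(0) = 10
S→T: (-2.5)(-4.5) − (-8)(-2) = -4.75
T→U: (-8)(-8) − (-9)(-4.5) = 23.5
U→V: (-9)(-6) − (2)(-8) = 70
V→W: (2)(-4) − (3)(-6) = 10
W→X: (3)(-4) − (3.5)(-4) = 2
X→P: (3.5)(1) − (5)(-4) = 23.5
Σ = 202.25
Signed area = Σ/2 = 101.125 (positive ⇒ counter-clockwise traversal).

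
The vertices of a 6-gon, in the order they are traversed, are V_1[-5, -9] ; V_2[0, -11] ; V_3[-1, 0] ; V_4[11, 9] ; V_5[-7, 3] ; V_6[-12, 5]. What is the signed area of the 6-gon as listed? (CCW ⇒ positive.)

Apply the surveyor's formula: 2A = Σ (x_i·y_{i+1} − x_{i+1}·y_i), indices taken mod 6.
Cross-terms: 55, -11, -9, 96, 1, 133  ⇒  Σ = 265
Signed area = Σ/2 = 132.5 (positive ⇒ counter-clockwise traversal).

132.5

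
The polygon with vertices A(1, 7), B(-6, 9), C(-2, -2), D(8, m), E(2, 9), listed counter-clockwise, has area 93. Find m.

Write out the shoelace sum; only the two edges meeting at D involve m:
2·Area = [((-2)·m − 8·(-2)) + (8·9 − 2·m)] + 86
       = -4·m + 174 = 186
⇒ m = -3.

-3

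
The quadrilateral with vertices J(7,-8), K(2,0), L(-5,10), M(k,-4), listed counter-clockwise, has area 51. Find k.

-1

Write out the shoelace sum; only the two edges meeting at M involve k:
2·Area = [((-5)·(-4) − k·10) + (k·(-8) − 7·(-4))] + 36
       = -18·k + 84 = 102
⇒ k = -1.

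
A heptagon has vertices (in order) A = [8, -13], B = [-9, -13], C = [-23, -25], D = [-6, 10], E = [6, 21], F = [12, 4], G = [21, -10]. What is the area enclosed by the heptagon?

743

Apply the surveyor's formula: 2A = Σ (x_i·y_{i+1} − x_{i+1}·y_i), indices taken mod 7.
Σ = (-221) + (-74) + (-380) + (-186) + (-228) + (-204) + (-193) = -1486
Area = |Σ|/2 = 743.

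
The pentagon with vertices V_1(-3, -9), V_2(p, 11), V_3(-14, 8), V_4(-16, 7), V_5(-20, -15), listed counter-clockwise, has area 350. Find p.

The doubled signed area Σ (x_i y_{i+1} − x_{i+1} y_i) is linear in p.
With p=0 it equals 666; the coefficient of p is 17 (from the two edges through V_2).
So 17·p + 666 = 2·350 = 700 ⇒ p = 2.

2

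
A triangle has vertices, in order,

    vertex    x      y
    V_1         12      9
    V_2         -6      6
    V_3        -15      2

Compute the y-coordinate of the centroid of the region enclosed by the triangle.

17/3

Apply the shoelace (surveyor's) formula. First the cross-terms c_i = x_i·y_{i+1} − x_{i+1}·y_i:
  126, 78, -159  ⇒  2A = 45, A = 22.5.
Then Σ (y_i + y_{i+1})·c_i = 765, so ȳ = 765 / (6·22.5) = 17/3.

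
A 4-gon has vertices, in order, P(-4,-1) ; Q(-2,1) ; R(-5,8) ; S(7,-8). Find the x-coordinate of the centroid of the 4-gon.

1/6

Apply Gauss's area formula. First the cross-terms c_i = x_i·y_{i+1} − x_{i+1}·y_i:
  -6, -11, -16, -39  ⇒  2A = -72, A = -36.
Then Σ (x_i + x_{i+1})·c_i = -36, so x̄ = -36 / (6·(-36)) = 1/6.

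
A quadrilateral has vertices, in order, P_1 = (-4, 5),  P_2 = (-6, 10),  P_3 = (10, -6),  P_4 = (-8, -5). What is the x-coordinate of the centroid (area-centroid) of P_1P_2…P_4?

Apply the surveyor's formula. First the cross-terms c_i = x_i·y_{i+1} − x_{i+1}·y_i:
  -10, -64, -98, -60  ⇒  2A = -232, A = -116.
Then Σ (x_i + x_{i+1})·c_i = 368, so x̄ = 368 / (6·(-116)) = -46/87.

-46/87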